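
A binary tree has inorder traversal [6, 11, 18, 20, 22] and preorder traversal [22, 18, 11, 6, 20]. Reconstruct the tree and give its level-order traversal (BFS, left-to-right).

Inorder:  [6, 11, 18, 20, 22]
Preorder: [22, 18, 11, 6, 20]
Algorithm: preorder visits root first, so consume preorder in order;
for each root, split the current inorder slice at that value into
left-subtree inorder and right-subtree inorder, then recurse.
Recursive splits:
  root=22; inorder splits into left=[6, 11, 18, 20], right=[]
  root=18; inorder splits into left=[6, 11], right=[20]
  root=11; inorder splits into left=[6], right=[]
  root=6; inorder splits into left=[], right=[]
  root=20; inorder splits into left=[], right=[]
Reconstructed level-order: [22, 18, 11, 20, 6]


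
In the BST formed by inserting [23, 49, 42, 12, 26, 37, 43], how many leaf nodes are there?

Tree built from: [23, 49, 42, 12, 26, 37, 43]
Tree (level-order array): [23, 12, 49, None, None, 42, None, 26, 43, None, 37]
Rule: A leaf has 0 children.
Per-node child counts:
  node 23: 2 child(ren)
  node 12: 0 child(ren)
  node 49: 1 child(ren)
  node 42: 2 child(ren)
  node 26: 1 child(ren)
  node 37: 0 child(ren)
  node 43: 0 child(ren)
Matching nodes: [12, 37, 43]
Count of leaf nodes: 3


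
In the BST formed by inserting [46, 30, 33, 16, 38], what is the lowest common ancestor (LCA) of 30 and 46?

Tree insertion order: [46, 30, 33, 16, 38]
Tree (level-order array): [46, 30, None, 16, 33, None, None, None, 38]
In a BST, the LCA of p=30, q=46 is the first node v on the
root-to-leaf path with p <= v <= q (go left if both < v, right if both > v).
Walk from root:
  at 46: 30 <= 46 <= 46, this is the LCA
LCA = 46


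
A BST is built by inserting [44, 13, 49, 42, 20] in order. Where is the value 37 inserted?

Starting tree (level order): [44, 13, 49, None, 42, None, None, 20]
Insertion path: 44 -> 13 -> 42 -> 20
Result: insert 37 as right child of 20
Final tree (level order): [44, 13, 49, None, 42, None, None, 20, None, None, 37]


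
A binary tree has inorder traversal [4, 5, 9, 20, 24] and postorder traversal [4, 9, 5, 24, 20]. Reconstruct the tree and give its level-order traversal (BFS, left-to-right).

Inorder:   [4, 5, 9, 20, 24]
Postorder: [4, 9, 5, 24, 20]
Algorithm: postorder visits root last, so walk postorder right-to-left;
each value is the root of the current inorder slice — split it at that
value, recurse on the right subtree first, then the left.
Recursive splits:
  root=20; inorder splits into left=[4, 5, 9], right=[24]
  root=24; inorder splits into left=[], right=[]
  root=5; inorder splits into left=[4], right=[9]
  root=9; inorder splits into left=[], right=[]
  root=4; inorder splits into left=[], right=[]
Reconstructed level-order: [20, 5, 24, 4, 9]


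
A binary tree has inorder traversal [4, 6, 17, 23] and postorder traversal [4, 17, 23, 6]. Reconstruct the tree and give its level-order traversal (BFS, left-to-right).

Inorder:   [4, 6, 17, 23]
Postorder: [4, 17, 23, 6]
Algorithm: postorder visits root last, so walk postorder right-to-left;
each value is the root of the current inorder slice — split it at that
value, recurse on the right subtree first, then the left.
Recursive splits:
  root=6; inorder splits into left=[4], right=[17, 23]
  root=23; inorder splits into left=[17], right=[]
  root=17; inorder splits into left=[], right=[]
  root=4; inorder splits into left=[], right=[]
Reconstructed level-order: [6, 4, 23, 17]


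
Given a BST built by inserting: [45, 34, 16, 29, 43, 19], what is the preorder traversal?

Tree insertion order: [45, 34, 16, 29, 43, 19]
Tree (level-order array): [45, 34, None, 16, 43, None, 29, None, None, 19]
Preorder traversal: [45, 34, 16, 29, 19, 43]


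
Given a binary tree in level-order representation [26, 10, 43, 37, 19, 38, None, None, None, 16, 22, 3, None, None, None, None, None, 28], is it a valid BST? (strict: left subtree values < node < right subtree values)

Level-order array: [26, 10, 43, 37, 19, 38, None, None, None, 16, 22, 3, None, None, None, None, None, 28]
Validate using subtree bounds (lo, hi): at each node, require lo < value < hi,
then recurse left with hi=value and right with lo=value.
Preorder trace (stopping at first violation):
  at node 26 with bounds (-inf, +inf): OK
  at node 10 with bounds (-inf, 26): OK
  at node 37 with bounds (-inf, 10): VIOLATION
Node 37 violates its bound: not (-inf < 37 < 10).
Result: Not a valid BST


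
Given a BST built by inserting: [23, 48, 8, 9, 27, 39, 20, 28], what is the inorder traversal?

Tree insertion order: [23, 48, 8, 9, 27, 39, 20, 28]
Tree (level-order array): [23, 8, 48, None, 9, 27, None, None, 20, None, 39, None, None, 28]
Inorder traversal: [8, 9, 20, 23, 27, 28, 39, 48]


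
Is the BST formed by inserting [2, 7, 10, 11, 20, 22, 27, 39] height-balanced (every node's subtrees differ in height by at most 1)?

Tree (level-order array): [2, None, 7, None, 10, None, 11, None, 20, None, 22, None, 27, None, 39]
Definition: a tree is height-balanced if, at every node, |h(left) - h(right)| <= 1 (empty subtree has height -1).
Bottom-up per-node check:
  node 39: h_left=-1, h_right=-1, diff=0 [OK], height=0
  node 27: h_left=-1, h_right=0, diff=1 [OK], height=1
  node 22: h_left=-1, h_right=1, diff=2 [FAIL (|-1-1|=2 > 1)], height=2
  node 20: h_left=-1, h_right=2, diff=3 [FAIL (|-1-2|=3 > 1)], height=3
  node 11: h_left=-1, h_right=3, diff=4 [FAIL (|-1-3|=4 > 1)], height=4
  node 10: h_left=-1, h_right=4, diff=5 [FAIL (|-1-4|=5 > 1)], height=5
  node 7: h_left=-1, h_right=5, diff=6 [FAIL (|-1-5|=6 > 1)], height=6
  node 2: h_left=-1, h_right=6, diff=7 [FAIL (|-1-6|=7 > 1)], height=7
Node 22 violates the condition: |-1 - 1| = 2 > 1.
Result: Not balanced


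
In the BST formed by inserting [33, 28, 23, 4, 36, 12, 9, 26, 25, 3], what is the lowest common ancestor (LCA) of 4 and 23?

Tree insertion order: [33, 28, 23, 4, 36, 12, 9, 26, 25, 3]
Tree (level-order array): [33, 28, 36, 23, None, None, None, 4, 26, 3, 12, 25, None, None, None, 9]
In a BST, the LCA of p=4, q=23 is the first node v on the
root-to-leaf path with p <= v <= q (go left if both < v, right if both > v).
Walk from root:
  at 33: both 4 and 23 < 33, go left
  at 28: both 4 and 23 < 28, go left
  at 23: 4 <= 23 <= 23, this is the LCA
LCA = 23


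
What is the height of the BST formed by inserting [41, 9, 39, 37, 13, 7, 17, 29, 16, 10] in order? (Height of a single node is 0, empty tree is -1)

Insertion order: [41, 9, 39, 37, 13, 7, 17, 29, 16, 10]
Tree (level-order array): [41, 9, None, 7, 39, None, None, 37, None, 13, None, 10, 17, None, None, 16, 29]
Compute height bottom-up (empty subtree = -1):
  height(7) = 1 + max(-1, -1) = 0
  height(10) = 1 + max(-1, -1) = 0
  height(16) = 1 + max(-1, -1) = 0
  height(29) = 1 + max(-1, -1) = 0
  height(17) = 1 + max(0, 0) = 1
  height(13) = 1 + max(0, 1) = 2
  height(37) = 1 + max(2, -1) = 3
  height(39) = 1 + max(3, -1) = 4
  height(9) = 1 + max(0, 4) = 5
  height(41) = 1 + max(5, -1) = 6
Height = 6


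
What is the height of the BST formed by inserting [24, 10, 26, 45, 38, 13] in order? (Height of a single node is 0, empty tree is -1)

Insertion order: [24, 10, 26, 45, 38, 13]
Tree (level-order array): [24, 10, 26, None, 13, None, 45, None, None, 38]
Compute height bottom-up (empty subtree = -1):
  height(13) = 1 + max(-1, -1) = 0
  height(10) = 1 + max(-1, 0) = 1
  height(38) = 1 + max(-1, -1) = 0
  height(45) = 1 + max(0, -1) = 1
  height(26) = 1 + max(-1, 1) = 2
  height(24) = 1 + max(1, 2) = 3
Height = 3


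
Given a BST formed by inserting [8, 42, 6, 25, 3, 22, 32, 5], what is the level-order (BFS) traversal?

Tree insertion order: [8, 42, 6, 25, 3, 22, 32, 5]
Tree (level-order array): [8, 6, 42, 3, None, 25, None, None, 5, 22, 32]
BFS from the root, enqueuing left then right child of each popped node:
  queue [8] -> pop 8, enqueue [6, 42], visited so far: [8]
  queue [6, 42] -> pop 6, enqueue [3], visited so far: [8, 6]
  queue [42, 3] -> pop 42, enqueue [25], visited so far: [8, 6, 42]
  queue [3, 25] -> pop 3, enqueue [5], visited so far: [8, 6, 42, 3]
  queue [25, 5] -> pop 25, enqueue [22, 32], visited so far: [8, 6, 42, 3, 25]
  queue [5, 22, 32] -> pop 5, enqueue [none], visited so far: [8, 6, 42, 3, 25, 5]
  queue [22, 32] -> pop 22, enqueue [none], visited so far: [8, 6, 42, 3, 25, 5, 22]
  queue [32] -> pop 32, enqueue [none], visited so far: [8, 6, 42, 3, 25, 5, 22, 32]
Result: [8, 6, 42, 3, 25, 5, 22, 32]


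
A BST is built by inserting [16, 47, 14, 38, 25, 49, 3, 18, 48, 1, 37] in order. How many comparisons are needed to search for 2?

Search path for 2: 16 -> 14 -> 3 -> 1
Found: False
Comparisons: 4


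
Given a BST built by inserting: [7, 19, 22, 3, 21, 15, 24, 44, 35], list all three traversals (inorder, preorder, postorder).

Tree insertion order: [7, 19, 22, 3, 21, 15, 24, 44, 35]
Tree (level-order array): [7, 3, 19, None, None, 15, 22, None, None, 21, 24, None, None, None, 44, 35]
Inorder (L, root, R): [3, 7, 15, 19, 21, 22, 24, 35, 44]
Preorder (root, L, R): [7, 3, 19, 15, 22, 21, 24, 44, 35]
Postorder (L, R, root): [3, 15, 21, 35, 44, 24, 22, 19, 7]


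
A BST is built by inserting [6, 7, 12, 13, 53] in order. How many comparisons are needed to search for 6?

Search path for 6: 6
Found: True
Comparisons: 1


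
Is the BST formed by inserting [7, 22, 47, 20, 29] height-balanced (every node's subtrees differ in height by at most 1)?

Tree (level-order array): [7, None, 22, 20, 47, None, None, 29]
Definition: a tree is height-balanced if, at every node, |h(left) - h(right)| <= 1 (empty subtree has height -1).
Bottom-up per-node check:
  node 20: h_left=-1, h_right=-1, diff=0 [OK], height=0
  node 29: h_left=-1, h_right=-1, diff=0 [OK], height=0
  node 47: h_left=0, h_right=-1, diff=1 [OK], height=1
  node 22: h_left=0, h_right=1, diff=1 [OK], height=2
  node 7: h_left=-1, h_right=2, diff=3 [FAIL (|-1-2|=3 > 1)], height=3
Node 7 violates the condition: |-1 - 2| = 3 > 1.
Result: Not balanced


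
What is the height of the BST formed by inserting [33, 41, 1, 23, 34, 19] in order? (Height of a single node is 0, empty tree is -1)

Insertion order: [33, 41, 1, 23, 34, 19]
Tree (level-order array): [33, 1, 41, None, 23, 34, None, 19]
Compute height bottom-up (empty subtree = -1):
  height(19) = 1 + max(-1, -1) = 0
  height(23) = 1 + max(0, -1) = 1
  height(1) = 1 + max(-1, 1) = 2
  height(34) = 1 + max(-1, -1) = 0
  height(41) = 1 + max(0, -1) = 1
  height(33) = 1 + max(2, 1) = 3
Height = 3


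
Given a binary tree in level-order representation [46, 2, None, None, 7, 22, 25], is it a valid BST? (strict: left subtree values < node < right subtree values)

Level-order array: [46, 2, None, None, 7, 22, 25]
Validate using subtree bounds (lo, hi): at each node, require lo < value < hi,
then recurse left with hi=value and right with lo=value.
Preorder trace (stopping at first violation):
  at node 46 with bounds (-inf, +inf): OK
  at node 2 with bounds (-inf, 46): OK
  at node 7 with bounds (2, 46): OK
  at node 22 with bounds (2, 7): VIOLATION
Node 22 violates its bound: not (2 < 22 < 7).
Result: Not a valid BST


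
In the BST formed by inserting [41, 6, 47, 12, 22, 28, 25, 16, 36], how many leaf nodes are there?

Tree built from: [41, 6, 47, 12, 22, 28, 25, 16, 36]
Tree (level-order array): [41, 6, 47, None, 12, None, None, None, 22, 16, 28, None, None, 25, 36]
Rule: A leaf has 0 children.
Per-node child counts:
  node 41: 2 child(ren)
  node 6: 1 child(ren)
  node 12: 1 child(ren)
  node 22: 2 child(ren)
  node 16: 0 child(ren)
  node 28: 2 child(ren)
  node 25: 0 child(ren)
  node 36: 0 child(ren)
  node 47: 0 child(ren)
Matching nodes: [16, 25, 36, 47]
Count of leaf nodes: 4


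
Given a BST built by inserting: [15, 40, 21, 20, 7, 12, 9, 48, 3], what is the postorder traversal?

Tree insertion order: [15, 40, 21, 20, 7, 12, 9, 48, 3]
Tree (level-order array): [15, 7, 40, 3, 12, 21, 48, None, None, 9, None, 20]
Postorder traversal: [3, 9, 12, 7, 20, 21, 48, 40, 15]


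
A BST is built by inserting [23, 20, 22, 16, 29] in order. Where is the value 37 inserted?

Starting tree (level order): [23, 20, 29, 16, 22]
Insertion path: 23 -> 29
Result: insert 37 as right child of 29
Final tree (level order): [23, 20, 29, 16, 22, None, 37]


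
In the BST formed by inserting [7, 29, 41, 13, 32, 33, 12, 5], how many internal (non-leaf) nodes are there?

Tree built from: [7, 29, 41, 13, 32, 33, 12, 5]
Tree (level-order array): [7, 5, 29, None, None, 13, 41, 12, None, 32, None, None, None, None, 33]
Rule: An internal node has at least one child.
Per-node child counts:
  node 7: 2 child(ren)
  node 5: 0 child(ren)
  node 29: 2 child(ren)
  node 13: 1 child(ren)
  node 12: 0 child(ren)
  node 41: 1 child(ren)
  node 32: 1 child(ren)
  node 33: 0 child(ren)
Matching nodes: [7, 29, 13, 41, 32]
Count of internal (non-leaf) nodes: 5


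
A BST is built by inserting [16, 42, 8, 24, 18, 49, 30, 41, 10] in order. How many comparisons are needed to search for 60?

Search path for 60: 16 -> 42 -> 49
Found: False
Comparisons: 3


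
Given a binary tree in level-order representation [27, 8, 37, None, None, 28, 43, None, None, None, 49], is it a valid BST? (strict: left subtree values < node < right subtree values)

Level-order array: [27, 8, 37, None, None, 28, 43, None, None, None, 49]
Validate using subtree bounds (lo, hi): at each node, require lo < value < hi,
then recurse left with hi=value and right with lo=value.
Preorder trace (stopping at first violation):
  at node 27 with bounds (-inf, +inf): OK
  at node 8 with bounds (-inf, 27): OK
  at node 37 with bounds (27, +inf): OK
  at node 28 with bounds (27, 37): OK
  at node 43 with bounds (37, +inf): OK
  at node 49 with bounds (43, +inf): OK
No violation found at any node.
Result: Valid BST


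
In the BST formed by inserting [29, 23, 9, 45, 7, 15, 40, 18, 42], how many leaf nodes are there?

Tree built from: [29, 23, 9, 45, 7, 15, 40, 18, 42]
Tree (level-order array): [29, 23, 45, 9, None, 40, None, 7, 15, None, 42, None, None, None, 18]
Rule: A leaf has 0 children.
Per-node child counts:
  node 29: 2 child(ren)
  node 23: 1 child(ren)
  node 9: 2 child(ren)
  node 7: 0 child(ren)
  node 15: 1 child(ren)
  node 18: 0 child(ren)
  node 45: 1 child(ren)
  node 40: 1 child(ren)
  node 42: 0 child(ren)
Matching nodes: [7, 18, 42]
Count of leaf nodes: 3


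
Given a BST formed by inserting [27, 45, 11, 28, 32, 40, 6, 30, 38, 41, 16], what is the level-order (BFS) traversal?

Tree insertion order: [27, 45, 11, 28, 32, 40, 6, 30, 38, 41, 16]
Tree (level-order array): [27, 11, 45, 6, 16, 28, None, None, None, None, None, None, 32, 30, 40, None, None, 38, 41]
BFS from the root, enqueuing left then right child of each popped node:
  queue [27] -> pop 27, enqueue [11, 45], visited so far: [27]
  queue [11, 45] -> pop 11, enqueue [6, 16], visited so far: [27, 11]
  queue [45, 6, 16] -> pop 45, enqueue [28], visited so far: [27, 11, 45]
  queue [6, 16, 28] -> pop 6, enqueue [none], visited so far: [27, 11, 45, 6]
  queue [16, 28] -> pop 16, enqueue [none], visited so far: [27, 11, 45, 6, 16]
  queue [28] -> pop 28, enqueue [32], visited so far: [27, 11, 45, 6, 16, 28]
  queue [32] -> pop 32, enqueue [30, 40], visited so far: [27, 11, 45, 6, 16, 28, 32]
  queue [30, 40] -> pop 30, enqueue [none], visited so far: [27, 11, 45, 6, 16, 28, 32, 30]
  queue [40] -> pop 40, enqueue [38, 41], visited so far: [27, 11, 45, 6, 16, 28, 32, 30, 40]
  queue [38, 41] -> pop 38, enqueue [none], visited so far: [27, 11, 45, 6, 16, 28, 32, 30, 40, 38]
  queue [41] -> pop 41, enqueue [none], visited so far: [27, 11, 45, 6, 16, 28, 32, 30, 40, 38, 41]
Result: [27, 11, 45, 6, 16, 28, 32, 30, 40, 38, 41]


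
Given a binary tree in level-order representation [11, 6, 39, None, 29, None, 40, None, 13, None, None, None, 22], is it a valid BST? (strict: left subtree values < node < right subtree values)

Level-order array: [11, 6, 39, None, 29, None, 40, None, 13, None, None, None, 22]
Validate using subtree bounds (lo, hi): at each node, require lo < value < hi,
then recurse left with hi=value and right with lo=value.
Preorder trace (stopping at first violation):
  at node 11 with bounds (-inf, +inf): OK
  at node 6 with bounds (-inf, 11): OK
  at node 29 with bounds (6, 11): VIOLATION
Node 29 violates its bound: not (6 < 29 < 11).
Result: Not a valid BST


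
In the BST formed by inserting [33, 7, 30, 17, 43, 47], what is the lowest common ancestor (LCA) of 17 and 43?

Tree insertion order: [33, 7, 30, 17, 43, 47]
Tree (level-order array): [33, 7, 43, None, 30, None, 47, 17]
In a BST, the LCA of p=17, q=43 is the first node v on the
root-to-leaf path with p <= v <= q (go left if both < v, right if both > v).
Walk from root:
  at 33: 17 <= 33 <= 43, this is the LCA
LCA = 33


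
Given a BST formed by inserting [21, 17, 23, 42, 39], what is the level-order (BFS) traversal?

Tree insertion order: [21, 17, 23, 42, 39]
Tree (level-order array): [21, 17, 23, None, None, None, 42, 39]
BFS from the root, enqueuing left then right child of each popped node:
  queue [21] -> pop 21, enqueue [17, 23], visited so far: [21]
  queue [17, 23] -> pop 17, enqueue [none], visited so far: [21, 17]
  queue [23] -> pop 23, enqueue [42], visited so far: [21, 17, 23]
  queue [42] -> pop 42, enqueue [39], visited so far: [21, 17, 23, 42]
  queue [39] -> pop 39, enqueue [none], visited so far: [21, 17, 23, 42, 39]
Result: [21, 17, 23, 42, 39]


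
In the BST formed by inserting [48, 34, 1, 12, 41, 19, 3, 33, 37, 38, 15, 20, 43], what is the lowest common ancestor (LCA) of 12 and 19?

Tree insertion order: [48, 34, 1, 12, 41, 19, 3, 33, 37, 38, 15, 20, 43]
Tree (level-order array): [48, 34, None, 1, 41, None, 12, 37, 43, 3, 19, None, 38, None, None, None, None, 15, 33, None, None, None, None, 20]
In a BST, the LCA of p=12, q=19 is the first node v on the
root-to-leaf path with p <= v <= q (go left if both < v, right if both > v).
Walk from root:
  at 48: both 12 and 19 < 48, go left
  at 34: both 12 and 19 < 34, go left
  at 1: both 12 and 19 > 1, go right
  at 12: 12 <= 12 <= 19, this is the LCA
LCA = 12


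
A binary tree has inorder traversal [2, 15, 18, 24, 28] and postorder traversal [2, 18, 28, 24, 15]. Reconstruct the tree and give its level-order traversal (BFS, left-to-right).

Inorder:   [2, 15, 18, 24, 28]
Postorder: [2, 18, 28, 24, 15]
Algorithm: postorder visits root last, so walk postorder right-to-left;
each value is the root of the current inorder slice — split it at that
value, recurse on the right subtree first, then the left.
Recursive splits:
  root=15; inorder splits into left=[2], right=[18, 24, 28]
  root=24; inorder splits into left=[18], right=[28]
  root=28; inorder splits into left=[], right=[]
  root=18; inorder splits into left=[], right=[]
  root=2; inorder splits into left=[], right=[]
Reconstructed level-order: [15, 2, 24, 18, 28]


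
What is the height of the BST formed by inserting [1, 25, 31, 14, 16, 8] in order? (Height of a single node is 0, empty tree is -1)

Insertion order: [1, 25, 31, 14, 16, 8]
Tree (level-order array): [1, None, 25, 14, 31, 8, 16]
Compute height bottom-up (empty subtree = -1):
  height(8) = 1 + max(-1, -1) = 0
  height(16) = 1 + max(-1, -1) = 0
  height(14) = 1 + max(0, 0) = 1
  height(31) = 1 + max(-1, -1) = 0
  height(25) = 1 + max(1, 0) = 2
  height(1) = 1 + max(-1, 2) = 3
Height = 3


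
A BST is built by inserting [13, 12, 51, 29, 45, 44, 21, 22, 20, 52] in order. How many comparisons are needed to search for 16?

Search path for 16: 13 -> 51 -> 29 -> 21 -> 20
Found: False
Comparisons: 5


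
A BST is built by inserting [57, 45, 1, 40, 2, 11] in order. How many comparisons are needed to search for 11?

Search path for 11: 57 -> 45 -> 1 -> 40 -> 2 -> 11
Found: True
Comparisons: 6


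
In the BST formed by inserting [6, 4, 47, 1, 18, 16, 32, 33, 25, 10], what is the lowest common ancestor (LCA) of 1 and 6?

Tree insertion order: [6, 4, 47, 1, 18, 16, 32, 33, 25, 10]
Tree (level-order array): [6, 4, 47, 1, None, 18, None, None, None, 16, 32, 10, None, 25, 33]
In a BST, the LCA of p=1, q=6 is the first node v on the
root-to-leaf path with p <= v <= q (go left if both < v, right if both > v).
Walk from root:
  at 6: 1 <= 6 <= 6, this is the LCA
LCA = 6


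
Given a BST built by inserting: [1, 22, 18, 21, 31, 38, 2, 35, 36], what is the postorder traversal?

Tree insertion order: [1, 22, 18, 21, 31, 38, 2, 35, 36]
Tree (level-order array): [1, None, 22, 18, 31, 2, 21, None, 38, None, None, None, None, 35, None, None, 36]
Postorder traversal: [2, 21, 18, 36, 35, 38, 31, 22, 1]


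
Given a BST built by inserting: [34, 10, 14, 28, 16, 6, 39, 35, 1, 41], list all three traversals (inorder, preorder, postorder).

Tree insertion order: [34, 10, 14, 28, 16, 6, 39, 35, 1, 41]
Tree (level-order array): [34, 10, 39, 6, 14, 35, 41, 1, None, None, 28, None, None, None, None, None, None, 16]
Inorder (L, root, R): [1, 6, 10, 14, 16, 28, 34, 35, 39, 41]
Preorder (root, L, R): [34, 10, 6, 1, 14, 28, 16, 39, 35, 41]
Postorder (L, R, root): [1, 6, 16, 28, 14, 10, 35, 41, 39, 34]


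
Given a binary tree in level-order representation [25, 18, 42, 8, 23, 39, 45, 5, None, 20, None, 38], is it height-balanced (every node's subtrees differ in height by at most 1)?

Tree (level-order array): [25, 18, 42, 8, 23, 39, 45, 5, None, 20, None, 38]
Definition: a tree is height-balanced if, at every node, |h(left) - h(right)| <= 1 (empty subtree has height -1).
Bottom-up per-node check:
  node 5: h_left=-1, h_right=-1, diff=0 [OK], height=0
  node 8: h_left=0, h_right=-1, diff=1 [OK], height=1
  node 20: h_left=-1, h_right=-1, diff=0 [OK], height=0
  node 23: h_left=0, h_right=-1, diff=1 [OK], height=1
  node 18: h_left=1, h_right=1, diff=0 [OK], height=2
  node 38: h_left=-1, h_right=-1, diff=0 [OK], height=0
  node 39: h_left=0, h_right=-1, diff=1 [OK], height=1
  node 45: h_left=-1, h_right=-1, diff=0 [OK], height=0
  node 42: h_left=1, h_right=0, diff=1 [OK], height=2
  node 25: h_left=2, h_right=2, diff=0 [OK], height=3
All nodes satisfy the balance condition.
Result: Balanced


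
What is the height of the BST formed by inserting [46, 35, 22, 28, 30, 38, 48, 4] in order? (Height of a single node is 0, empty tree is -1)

Insertion order: [46, 35, 22, 28, 30, 38, 48, 4]
Tree (level-order array): [46, 35, 48, 22, 38, None, None, 4, 28, None, None, None, None, None, 30]
Compute height bottom-up (empty subtree = -1):
  height(4) = 1 + max(-1, -1) = 0
  height(30) = 1 + max(-1, -1) = 0
  height(28) = 1 + max(-1, 0) = 1
  height(22) = 1 + max(0, 1) = 2
  height(38) = 1 + max(-1, -1) = 0
  height(35) = 1 + max(2, 0) = 3
  height(48) = 1 + max(-1, -1) = 0
  height(46) = 1 + max(3, 0) = 4
Height = 4


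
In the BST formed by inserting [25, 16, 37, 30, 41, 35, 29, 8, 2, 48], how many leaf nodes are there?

Tree built from: [25, 16, 37, 30, 41, 35, 29, 8, 2, 48]
Tree (level-order array): [25, 16, 37, 8, None, 30, 41, 2, None, 29, 35, None, 48]
Rule: A leaf has 0 children.
Per-node child counts:
  node 25: 2 child(ren)
  node 16: 1 child(ren)
  node 8: 1 child(ren)
  node 2: 0 child(ren)
  node 37: 2 child(ren)
  node 30: 2 child(ren)
  node 29: 0 child(ren)
  node 35: 0 child(ren)
  node 41: 1 child(ren)
  node 48: 0 child(ren)
Matching nodes: [2, 29, 35, 48]
Count of leaf nodes: 4


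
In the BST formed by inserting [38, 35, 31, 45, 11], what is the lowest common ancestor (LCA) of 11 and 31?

Tree insertion order: [38, 35, 31, 45, 11]
Tree (level-order array): [38, 35, 45, 31, None, None, None, 11]
In a BST, the LCA of p=11, q=31 is the first node v on the
root-to-leaf path with p <= v <= q (go left if both < v, right if both > v).
Walk from root:
  at 38: both 11 and 31 < 38, go left
  at 35: both 11 and 31 < 35, go left
  at 31: 11 <= 31 <= 31, this is the LCA
LCA = 31


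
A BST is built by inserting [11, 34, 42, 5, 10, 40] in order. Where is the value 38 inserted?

Starting tree (level order): [11, 5, 34, None, 10, None, 42, None, None, 40]
Insertion path: 11 -> 34 -> 42 -> 40
Result: insert 38 as left child of 40
Final tree (level order): [11, 5, 34, None, 10, None, 42, None, None, 40, None, 38]


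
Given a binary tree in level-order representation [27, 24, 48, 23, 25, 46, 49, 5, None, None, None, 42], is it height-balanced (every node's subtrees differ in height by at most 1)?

Tree (level-order array): [27, 24, 48, 23, 25, 46, 49, 5, None, None, None, 42]
Definition: a tree is height-balanced if, at every node, |h(left) - h(right)| <= 1 (empty subtree has height -1).
Bottom-up per-node check:
  node 5: h_left=-1, h_right=-1, diff=0 [OK], height=0
  node 23: h_left=0, h_right=-1, diff=1 [OK], height=1
  node 25: h_left=-1, h_right=-1, diff=0 [OK], height=0
  node 24: h_left=1, h_right=0, diff=1 [OK], height=2
  node 42: h_left=-1, h_right=-1, diff=0 [OK], height=0
  node 46: h_left=0, h_right=-1, diff=1 [OK], height=1
  node 49: h_left=-1, h_right=-1, diff=0 [OK], height=0
  node 48: h_left=1, h_right=0, diff=1 [OK], height=2
  node 27: h_left=2, h_right=2, diff=0 [OK], height=3
All nodes satisfy the balance condition.
Result: Balanced


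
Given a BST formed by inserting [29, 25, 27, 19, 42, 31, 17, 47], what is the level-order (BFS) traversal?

Tree insertion order: [29, 25, 27, 19, 42, 31, 17, 47]
Tree (level-order array): [29, 25, 42, 19, 27, 31, 47, 17]
BFS from the root, enqueuing left then right child of each popped node:
  queue [29] -> pop 29, enqueue [25, 42], visited so far: [29]
  queue [25, 42] -> pop 25, enqueue [19, 27], visited so far: [29, 25]
  queue [42, 19, 27] -> pop 42, enqueue [31, 47], visited so far: [29, 25, 42]
  queue [19, 27, 31, 47] -> pop 19, enqueue [17], visited so far: [29, 25, 42, 19]
  queue [27, 31, 47, 17] -> pop 27, enqueue [none], visited so far: [29, 25, 42, 19, 27]
  queue [31, 47, 17] -> pop 31, enqueue [none], visited so far: [29, 25, 42, 19, 27, 31]
  queue [47, 17] -> pop 47, enqueue [none], visited so far: [29, 25, 42, 19, 27, 31, 47]
  queue [17] -> pop 17, enqueue [none], visited so far: [29, 25, 42, 19, 27, 31, 47, 17]
Result: [29, 25, 42, 19, 27, 31, 47, 17]


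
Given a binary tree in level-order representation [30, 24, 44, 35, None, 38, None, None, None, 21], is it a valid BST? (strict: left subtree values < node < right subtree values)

Level-order array: [30, 24, 44, 35, None, 38, None, None, None, 21]
Validate using subtree bounds (lo, hi): at each node, require lo < value < hi,
then recurse left with hi=value and right with lo=value.
Preorder trace (stopping at first violation):
  at node 30 with bounds (-inf, +inf): OK
  at node 24 with bounds (-inf, 30): OK
  at node 35 with bounds (-inf, 24): VIOLATION
Node 35 violates its bound: not (-inf < 35 < 24).
Result: Not a valid BST


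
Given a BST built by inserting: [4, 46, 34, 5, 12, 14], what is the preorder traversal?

Tree insertion order: [4, 46, 34, 5, 12, 14]
Tree (level-order array): [4, None, 46, 34, None, 5, None, None, 12, None, 14]
Preorder traversal: [4, 46, 34, 5, 12, 14]


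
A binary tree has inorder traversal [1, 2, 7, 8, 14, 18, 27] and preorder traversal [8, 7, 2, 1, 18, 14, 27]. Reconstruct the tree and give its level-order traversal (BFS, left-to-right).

Inorder:  [1, 2, 7, 8, 14, 18, 27]
Preorder: [8, 7, 2, 1, 18, 14, 27]
Algorithm: preorder visits root first, so consume preorder in order;
for each root, split the current inorder slice at that value into
left-subtree inorder and right-subtree inorder, then recurse.
Recursive splits:
  root=8; inorder splits into left=[1, 2, 7], right=[14, 18, 27]
  root=7; inorder splits into left=[1, 2], right=[]
  root=2; inorder splits into left=[1], right=[]
  root=1; inorder splits into left=[], right=[]
  root=18; inorder splits into left=[14], right=[27]
  root=14; inorder splits into left=[], right=[]
  root=27; inorder splits into left=[], right=[]
Reconstructed level-order: [8, 7, 18, 2, 14, 27, 1]


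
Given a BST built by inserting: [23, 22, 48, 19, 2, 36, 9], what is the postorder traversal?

Tree insertion order: [23, 22, 48, 19, 2, 36, 9]
Tree (level-order array): [23, 22, 48, 19, None, 36, None, 2, None, None, None, None, 9]
Postorder traversal: [9, 2, 19, 22, 36, 48, 23]


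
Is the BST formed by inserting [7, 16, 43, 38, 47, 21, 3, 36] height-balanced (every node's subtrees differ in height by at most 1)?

Tree (level-order array): [7, 3, 16, None, None, None, 43, 38, 47, 21, None, None, None, None, 36]
Definition: a tree is height-balanced if, at every node, |h(left) - h(right)| <= 1 (empty subtree has height -1).
Bottom-up per-node check:
  node 3: h_left=-1, h_right=-1, diff=0 [OK], height=0
  node 36: h_left=-1, h_right=-1, diff=0 [OK], height=0
  node 21: h_left=-1, h_right=0, diff=1 [OK], height=1
  node 38: h_left=1, h_right=-1, diff=2 [FAIL (|1--1|=2 > 1)], height=2
  node 47: h_left=-1, h_right=-1, diff=0 [OK], height=0
  node 43: h_left=2, h_right=0, diff=2 [FAIL (|2-0|=2 > 1)], height=3
  node 16: h_left=-1, h_right=3, diff=4 [FAIL (|-1-3|=4 > 1)], height=4
  node 7: h_left=0, h_right=4, diff=4 [FAIL (|0-4|=4 > 1)], height=5
Node 38 violates the condition: |1 - -1| = 2 > 1.
Result: Not balanced


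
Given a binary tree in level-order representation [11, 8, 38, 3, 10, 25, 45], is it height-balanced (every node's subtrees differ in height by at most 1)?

Tree (level-order array): [11, 8, 38, 3, 10, 25, 45]
Definition: a tree is height-balanced if, at every node, |h(left) - h(right)| <= 1 (empty subtree has height -1).
Bottom-up per-node check:
  node 3: h_left=-1, h_right=-1, diff=0 [OK], height=0
  node 10: h_left=-1, h_right=-1, diff=0 [OK], height=0
  node 8: h_left=0, h_right=0, diff=0 [OK], height=1
  node 25: h_left=-1, h_right=-1, diff=0 [OK], height=0
  node 45: h_left=-1, h_right=-1, diff=0 [OK], height=0
  node 38: h_left=0, h_right=0, diff=0 [OK], height=1
  node 11: h_left=1, h_right=1, diff=0 [OK], height=2
All nodes satisfy the balance condition.
Result: Balanced


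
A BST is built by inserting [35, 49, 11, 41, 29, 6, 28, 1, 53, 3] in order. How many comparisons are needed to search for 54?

Search path for 54: 35 -> 49 -> 53
Found: False
Comparisons: 3


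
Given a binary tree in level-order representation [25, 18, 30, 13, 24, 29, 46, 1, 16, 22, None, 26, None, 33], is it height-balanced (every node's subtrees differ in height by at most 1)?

Tree (level-order array): [25, 18, 30, 13, 24, 29, 46, 1, 16, 22, None, 26, None, 33]
Definition: a tree is height-balanced if, at every node, |h(left) - h(right)| <= 1 (empty subtree has height -1).
Bottom-up per-node check:
  node 1: h_left=-1, h_right=-1, diff=0 [OK], height=0
  node 16: h_left=-1, h_right=-1, diff=0 [OK], height=0
  node 13: h_left=0, h_right=0, diff=0 [OK], height=1
  node 22: h_left=-1, h_right=-1, diff=0 [OK], height=0
  node 24: h_left=0, h_right=-1, diff=1 [OK], height=1
  node 18: h_left=1, h_right=1, diff=0 [OK], height=2
  node 26: h_left=-1, h_right=-1, diff=0 [OK], height=0
  node 29: h_left=0, h_right=-1, diff=1 [OK], height=1
  node 33: h_left=-1, h_right=-1, diff=0 [OK], height=0
  node 46: h_left=0, h_right=-1, diff=1 [OK], height=1
  node 30: h_left=1, h_right=1, diff=0 [OK], height=2
  node 25: h_left=2, h_right=2, diff=0 [OK], height=3
All nodes satisfy the balance condition.
Result: Balanced


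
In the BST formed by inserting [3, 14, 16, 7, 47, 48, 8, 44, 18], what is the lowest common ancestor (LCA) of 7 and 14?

Tree insertion order: [3, 14, 16, 7, 47, 48, 8, 44, 18]
Tree (level-order array): [3, None, 14, 7, 16, None, 8, None, 47, None, None, 44, 48, 18]
In a BST, the LCA of p=7, q=14 is the first node v on the
root-to-leaf path with p <= v <= q (go left if both < v, right if both > v).
Walk from root:
  at 3: both 7 and 14 > 3, go right
  at 14: 7 <= 14 <= 14, this is the LCA
LCA = 14


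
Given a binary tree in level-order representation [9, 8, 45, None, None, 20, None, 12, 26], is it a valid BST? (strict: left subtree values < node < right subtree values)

Level-order array: [9, 8, 45, None, None, 20, None, 12, 26]
Validate using subtree bounds (lo, hi): at each node, require lo < value < hi,
then recurse left with hi=value and right with lo=value.
Preorder trace (stopping at first violation):
  at node 9 with bounds (-inf, +inf): OK
  at node 8 with bounds (-inf, 9): OK
  at node 45 with bounds (9, +inf): OK
  at node 20 with bounds (9, 45): OK
  at node 12 with bounds (9, 20): OK
  at node 26 with bounds (20, 45): OK
No violation found at any node.
Result: Valid BST


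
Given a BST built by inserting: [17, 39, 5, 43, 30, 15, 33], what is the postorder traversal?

Tree insertion order: [17, 39, 5, 43, 30, 15, 33]
Tree (level-order array): [17, 5, 39, None, 15, 30, 43, None, None, None, 33]
Postorder traversal: [15, 5, 33, 30, 43, 39, 17]


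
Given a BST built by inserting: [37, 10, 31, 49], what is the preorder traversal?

Tree insertion order: [37, 10, 31, 49]
Tree (level-order array): [37, 10, 49, None, 31]
Preorder traversal: [37, 10, 31, 49]


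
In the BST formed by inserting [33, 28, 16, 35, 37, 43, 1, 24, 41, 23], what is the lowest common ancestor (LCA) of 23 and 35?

Tree insertion order: [33, 28, 16, 35, 37, 43, 1, 24, 41, 23]
Tree (level-order array): [33, 28, 35, 16, None, None, 37, 1, 24, None, 43, None, None, 23, None, 41]
In a BST, the LCA of p=23, q=35 is the first node v on the
root-to-leaf path with p <= v <= q (go left if both < v, right if both > v).
Walk from root:
  at 33: 23 <= 33 <= 35, this is the LCA
LCA = 33


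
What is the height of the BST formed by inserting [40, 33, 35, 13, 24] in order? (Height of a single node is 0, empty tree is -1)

Insertion order: [40, 33, 35, 13, 24]
Tree (level-order array): [40, 33, None, 13, 35, None, 24]
Compute height bottom-up (empty subtree = -1):
  height(24) = 1 + max(-1, -1) = 0
  height(13) = 1 + max(-1, 0) = 1
  height(35) = 1 + max(-1, -1) = 0
  height(33) = 1 + max(1, 0) = 2
  height(40) = 1 + max(2, -1) = 3
Height = 3


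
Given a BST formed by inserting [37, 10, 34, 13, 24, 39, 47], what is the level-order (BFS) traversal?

Tree insertion order: [37, 10, 34, 13, 24, 39, 47]
Tree (level-order array): [37, 10, 39, None, 34, None, 47, 13, None, None, None, None, 24]
BFS from the root, enqueuing left then right child of each popped node:
  queue [37] -> pop 37, enqueue [10, 39], visited so far: [37]
  queue [10, 39] -> pop 10, enqueue [34], visited so far: [37, 10]
  queue [39, 34] -> pop 39, enqueue [47], visited so far: [37, 10, 39]
  queue [34, 47] -> pop 34, enqueue [13], visited so far: [37, 10, 39, 34]
  queue [47, 13] -> pop 47, enqueue [none], visited so far: [37, 10, 39, 34, 47]
  queue [13] -> pop 13, enqueue [24], visited so far: [37, 10, 39, 34, 47, 13]
  queue [24] -> pop 24, enqueue [none], visited so far: [37, 10, 39, 34, 47, 13, 24]
Result: [37, 10, 39, 34, 47, 13, 24]


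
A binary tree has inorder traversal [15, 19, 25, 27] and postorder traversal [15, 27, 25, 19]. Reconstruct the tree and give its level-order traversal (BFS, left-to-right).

Inorder:   [15, 19, 25, 27]
Postorder: [15, 27, 25, 19]
Algorithm: postorder visits root last, so walk postorder right-to-left;
each value is the root of the current inorder slice — split it at that
value, recurse on the right subtree first, then the left.
Recursive splits:
  root=19; inorder splits into left=[15], right=[25, 27]
  root=25; inorder splits into left=[], right=[27]
  root=27; inorder splits into left=[], right=[]
  root=15; inorder splits into left=[], right=[]
Reconstructed level-order: [19, 15, 25, 27]


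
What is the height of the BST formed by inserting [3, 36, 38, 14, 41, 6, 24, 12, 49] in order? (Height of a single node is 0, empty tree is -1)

Insertion order: [3, 36, 38, 14, 41, 6, 24, 12, 49]
Tree (level-order array): [3, None, 36, 14, 38, 6, 24, None, 41, None, 12, None, None, None, 49]
Compute height bottom-up (empty subtree = -1):
  height(12) = 1 + max(-1, -1) = 0
  height(6) = 1 + max(-1, 0) = 1
  height(24) = 1 + max(-1, -1) = 0
  height(14) = 1 + max(1, 0) = 2
  height(49) = 1 + max(-1, -1) = 0
  height(41) = 1 + max(-1, 0) = 1
  height(38) = 1 + max(-1, 1) = 2
  height(36) = 1 + max(2, 2) = 3
  height(3) = 1 + max(-1, 3) = 4
Height = 4


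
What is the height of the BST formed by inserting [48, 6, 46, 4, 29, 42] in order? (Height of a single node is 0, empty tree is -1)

Insertion order: [48, 6, 46, 4, 29, 42]
Tree (level-order array): [48, 6, None, 4, 46, None, None, 29, None, None, 42]
Compute height bottom-up (empty subtree = -1):
  height(4) = 1 + max(-1, -1) = 0
  height(42) = 1 + max(-1, -1) = 0
  height(29) = 1 + max(-1, 0) = 1
  height(46) = 1 + max(1, -1) = 2
  height(6) = 1 + max(0, 2) = 3
  height(48) = 1 + max(3, -1) = 4
Height = 4


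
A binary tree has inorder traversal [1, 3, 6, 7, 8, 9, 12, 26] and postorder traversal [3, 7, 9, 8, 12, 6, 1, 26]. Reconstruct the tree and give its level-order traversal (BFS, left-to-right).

Inorder:   [1, 3, 6, 7, 8, 9, 12, 26]
Postorder: [3, 7, 9, 8, 12, 6, 1, 26]
Algorithm: postorder visits root last, so walk postorder right-to-left;
each value is the root of the current inorder slice — split it at that
value, recurse on the right subtree first, then the left.
Recursive splits:
  root=26; inorder splits into left=[1, 3, 6, 7, 8, 9, 12], right=[]
  root=1; inorder splits into left=[], right=[3, 6, 7, 8, 9, 12]
  root=6; inorder splits into left=[3], right=[7, 8, 9, 12]
  root=12; inorder splits into left=[7, 8, 9], right=[]
  root=8; inorder splits into left=[7], right=[9]
  root=9; inorder splits into left=[], right=[]
  root=7; inorder splits into left=[], right=[]
  root=3; inorder splits into left=[], right=[]
Reconstructed level-order: [26, 1, 6, 3, 12, 8, 7, 9]


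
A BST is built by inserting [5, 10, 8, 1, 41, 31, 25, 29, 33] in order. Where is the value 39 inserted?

Starting tree (level order): [5, 1, 10, None, None, 8, 41, None, None, 31, None, 25, 33, None, 29]
Insertion path: 5 -> 10 -> 41 -> 31 -> 33
Result: insert 39 as right child of 33
Final tree (level order): [5, 1, 10, None, None, 8, 41, None, None, 31, None, 25, 33, None, 29, None, 39]


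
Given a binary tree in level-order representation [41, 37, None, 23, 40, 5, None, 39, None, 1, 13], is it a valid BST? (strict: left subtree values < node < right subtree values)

Level-order array: [41, 37, None, 23, 40, 5, None, 39, None, 1, 13]
Validate using subtree bounds (lo, hi): at each node, require lo < value < hi,
then recurse left with hi=value and right with lo=value.
Preorder trace (stopping at first violation):
  at node 41 with bounds (-inf, +inf): OK
  at node 37 with bounds (-inf, 41): OK
  at node 23 with bounds (-inf, 37): OK
  at node 5 with bounds (-inf, 23): OK
  at node 1 with bounds (-inf, 5): OK
  at node 13 with bounds (5, 23): OK
  at node 40 with bounds (37, 41): OK
  at node 39 with bounds (37, 40): OK
No violation found at any node.
Result: Valid BST


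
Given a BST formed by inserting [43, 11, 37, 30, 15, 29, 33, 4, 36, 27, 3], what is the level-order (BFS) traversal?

Tree insertion order: [43, 11, 37, 30, 15, 29, 33, 4, 36, 27, 3]
Tree (level-order array): [43, 11, None, 4, 37, 3, None, 30, None, None, None, 15, 33, None, 29, None, 36, 27]
BFS from the root, enqueuing left then right child of each popped node:
  queue [43] -> pop 43, enqueue [11], visited so far: [43]
  queue [11] -> pop 11, enqueue [4, 37], visited so far: [43, 11]
  queue [4, 37] -> pop 4, enqueue [3], visited so far: [43, 11, 4]
  queue [37, 3] -> pop 37, enqueue [30], visited so far: [43, 11, 4, 37]
  queue [3, 30] -> pop 3, enqueue [none], visited so far: [43, 11, 4, 37, 3]
  queue [30] -> pop 30, enqueue [15, 33], visited so far: [43, 11, 4, 37, 3, 30]
  queue [15, 33] -> pop 15, enqueue [29], visited so far: [43, 11, 4, 37, 3, 30, 15]
  queue [33, 29] -> pop 33, enqueue [36], visited so far: [43, 11, 4, 37, 3, 30, 15, 33]
  queue [29, 36] -> pop 29, enqueue [27], visited so far: [43, 11, 4, 37, 3, 30, 15, 33, 29]
  queue [36, 27] -> pop 36, enqueue [none], visited so far: [43, 11, 4, 37, 3, 30, 15, 33, 29, 36]
  queue [27] -> pop 27, enqueue [none], visited so far: [43, 11, 4, 37, 3, 30, 15, 33, 29, 36, 27]
Result: [43, 11, 4, 37, 3, 30, 15, 33, 29, 36, 27]
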